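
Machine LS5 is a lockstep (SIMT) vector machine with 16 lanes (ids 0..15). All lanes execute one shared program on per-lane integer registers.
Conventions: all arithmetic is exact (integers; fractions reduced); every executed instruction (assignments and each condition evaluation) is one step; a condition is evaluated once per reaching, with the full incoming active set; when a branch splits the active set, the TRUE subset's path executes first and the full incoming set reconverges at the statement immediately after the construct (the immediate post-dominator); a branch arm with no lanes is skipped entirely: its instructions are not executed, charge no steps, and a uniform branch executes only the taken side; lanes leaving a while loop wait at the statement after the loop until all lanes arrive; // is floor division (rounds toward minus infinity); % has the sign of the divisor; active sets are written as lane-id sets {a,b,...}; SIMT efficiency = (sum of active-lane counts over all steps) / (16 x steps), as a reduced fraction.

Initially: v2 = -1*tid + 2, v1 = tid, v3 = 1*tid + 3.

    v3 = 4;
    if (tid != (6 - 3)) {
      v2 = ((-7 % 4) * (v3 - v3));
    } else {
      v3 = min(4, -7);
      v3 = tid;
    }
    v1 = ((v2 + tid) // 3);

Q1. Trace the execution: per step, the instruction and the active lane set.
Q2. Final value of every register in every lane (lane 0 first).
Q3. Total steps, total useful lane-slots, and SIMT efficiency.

step 0: v3 <- 4                      {0,1,2,3,4,5,6,7,8,9,10,11,12,13,14,15}
step 1: eval (tid != (6 - 3))        {0,1,2,3,4,5,6,7,8,9,10,11,12,13,14,15}
step 2: v2 <- ((-7 % 4) * (v3 - v3)) {0,1,2,4,5,6,7,8,9,10,11,12,13,14,15}
step 3: v3 <- min(4, -7)             {3}
step 4: v3 <- tid                    {3}
step 5: v1 <- ((v2 + tid) // 3)      {0,1,2,3,4,5,6,7,8,9,10,11,12,13,14,15}

Answer: 6 steps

v2: 0,0,0,-1,0,0,0,0,0,0,0,0,0,0,0,0
v1: 0,0,0,0,1,1,2,2,2,3,3,3,4,4,4,5
v3: 4,4,4,3,4,4,4,4,4,4,4,4,4,4,4,4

steps = 6; useful = 65; efficiency = 65/96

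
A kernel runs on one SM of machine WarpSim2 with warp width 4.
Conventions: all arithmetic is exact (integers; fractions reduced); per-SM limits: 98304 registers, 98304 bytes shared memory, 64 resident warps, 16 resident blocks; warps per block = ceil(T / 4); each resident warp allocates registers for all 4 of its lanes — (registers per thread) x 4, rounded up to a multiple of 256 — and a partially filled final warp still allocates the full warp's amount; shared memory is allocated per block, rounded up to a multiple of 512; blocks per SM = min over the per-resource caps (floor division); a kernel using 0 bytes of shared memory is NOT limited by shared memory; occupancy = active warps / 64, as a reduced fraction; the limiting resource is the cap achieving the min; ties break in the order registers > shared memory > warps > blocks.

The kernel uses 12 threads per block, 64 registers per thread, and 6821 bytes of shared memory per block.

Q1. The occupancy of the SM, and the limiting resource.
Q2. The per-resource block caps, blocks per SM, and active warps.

Answer: occupancy 39/64, limited by shared memory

registers: 128 blocks
shared memory: 13 blocks
warps: 21 blocks
blocks: 16 blocks

Answer: 13 blocks, 39 active warps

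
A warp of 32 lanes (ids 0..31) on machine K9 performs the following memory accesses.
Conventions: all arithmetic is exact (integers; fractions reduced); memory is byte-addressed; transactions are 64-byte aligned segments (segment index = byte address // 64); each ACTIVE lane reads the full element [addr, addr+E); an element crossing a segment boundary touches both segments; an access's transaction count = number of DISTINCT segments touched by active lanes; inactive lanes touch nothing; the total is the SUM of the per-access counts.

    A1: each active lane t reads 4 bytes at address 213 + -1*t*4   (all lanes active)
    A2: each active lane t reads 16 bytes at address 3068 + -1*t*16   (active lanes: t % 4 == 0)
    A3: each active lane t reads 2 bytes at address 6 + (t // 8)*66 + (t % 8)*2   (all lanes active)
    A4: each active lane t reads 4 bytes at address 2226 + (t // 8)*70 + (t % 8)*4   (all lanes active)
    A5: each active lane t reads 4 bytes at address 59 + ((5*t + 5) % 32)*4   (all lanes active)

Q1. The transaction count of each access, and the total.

A1: 3 transactions
A2: 9 transactions
A3: 4 transactions
A4: 5 transactions
A5: 3 transactions

Answer: 3,9,4,5,3; total 24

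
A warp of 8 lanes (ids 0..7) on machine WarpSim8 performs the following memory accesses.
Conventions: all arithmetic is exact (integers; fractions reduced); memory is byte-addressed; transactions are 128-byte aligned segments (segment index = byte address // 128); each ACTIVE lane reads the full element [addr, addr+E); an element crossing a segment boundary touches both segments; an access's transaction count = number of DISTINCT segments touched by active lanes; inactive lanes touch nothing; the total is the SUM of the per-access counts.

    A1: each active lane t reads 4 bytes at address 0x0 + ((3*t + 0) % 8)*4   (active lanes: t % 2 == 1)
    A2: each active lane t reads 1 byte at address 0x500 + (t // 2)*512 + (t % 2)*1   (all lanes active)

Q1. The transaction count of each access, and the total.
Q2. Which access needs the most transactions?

A1: 1 transaction
A2: 4 transactions

Answer: 1,4; total 5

Answer: A2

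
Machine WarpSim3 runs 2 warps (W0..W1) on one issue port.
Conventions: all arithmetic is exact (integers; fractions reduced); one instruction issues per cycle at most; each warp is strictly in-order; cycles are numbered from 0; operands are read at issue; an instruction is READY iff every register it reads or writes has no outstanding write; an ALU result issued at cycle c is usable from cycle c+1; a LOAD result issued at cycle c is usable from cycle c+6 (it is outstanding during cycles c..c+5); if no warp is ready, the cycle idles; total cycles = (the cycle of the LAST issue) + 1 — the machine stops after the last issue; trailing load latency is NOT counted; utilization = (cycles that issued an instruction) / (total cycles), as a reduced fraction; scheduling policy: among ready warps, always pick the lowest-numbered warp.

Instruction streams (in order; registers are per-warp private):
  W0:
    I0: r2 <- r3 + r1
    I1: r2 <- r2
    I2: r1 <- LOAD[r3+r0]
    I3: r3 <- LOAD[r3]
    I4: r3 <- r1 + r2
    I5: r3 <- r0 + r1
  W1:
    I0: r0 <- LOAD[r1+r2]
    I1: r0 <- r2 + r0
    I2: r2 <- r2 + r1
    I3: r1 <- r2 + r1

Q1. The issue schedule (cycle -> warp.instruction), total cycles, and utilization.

cycle 0: W0.I0
cycle 1: W0.I1
cycle 2: W0.I2
cycle 3: W0.I3
cycle 4: W1.I0
cycle 5: idle
cycle 6: idle
cycle 7: idle
cycle 8: idle
cycle 9: W0.I4
cycle 10: W0.I5
cycle 11: W1.I1
cycle 12: W1.I2
cycle 13: W1.I3

Answer: 14 cycles, utilization 5/7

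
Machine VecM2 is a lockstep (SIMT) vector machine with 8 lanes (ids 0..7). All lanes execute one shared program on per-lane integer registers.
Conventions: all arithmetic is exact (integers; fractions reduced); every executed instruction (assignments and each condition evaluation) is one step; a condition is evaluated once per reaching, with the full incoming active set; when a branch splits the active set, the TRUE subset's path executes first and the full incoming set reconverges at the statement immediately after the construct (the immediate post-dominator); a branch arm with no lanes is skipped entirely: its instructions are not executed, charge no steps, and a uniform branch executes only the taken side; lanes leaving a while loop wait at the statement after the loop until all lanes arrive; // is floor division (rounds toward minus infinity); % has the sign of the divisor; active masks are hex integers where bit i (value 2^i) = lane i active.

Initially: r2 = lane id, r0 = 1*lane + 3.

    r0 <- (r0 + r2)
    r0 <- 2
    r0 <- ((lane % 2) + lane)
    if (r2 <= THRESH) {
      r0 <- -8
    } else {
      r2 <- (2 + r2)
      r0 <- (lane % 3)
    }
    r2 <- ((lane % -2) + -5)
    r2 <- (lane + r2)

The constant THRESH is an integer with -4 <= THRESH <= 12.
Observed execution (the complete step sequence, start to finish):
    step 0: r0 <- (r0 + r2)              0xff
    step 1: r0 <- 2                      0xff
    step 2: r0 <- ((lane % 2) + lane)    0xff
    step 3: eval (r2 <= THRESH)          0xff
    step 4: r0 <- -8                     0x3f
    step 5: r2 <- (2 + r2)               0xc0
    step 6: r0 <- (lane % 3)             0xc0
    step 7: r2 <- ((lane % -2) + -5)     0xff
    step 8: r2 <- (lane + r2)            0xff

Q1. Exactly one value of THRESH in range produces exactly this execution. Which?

Answer: THRESH = 5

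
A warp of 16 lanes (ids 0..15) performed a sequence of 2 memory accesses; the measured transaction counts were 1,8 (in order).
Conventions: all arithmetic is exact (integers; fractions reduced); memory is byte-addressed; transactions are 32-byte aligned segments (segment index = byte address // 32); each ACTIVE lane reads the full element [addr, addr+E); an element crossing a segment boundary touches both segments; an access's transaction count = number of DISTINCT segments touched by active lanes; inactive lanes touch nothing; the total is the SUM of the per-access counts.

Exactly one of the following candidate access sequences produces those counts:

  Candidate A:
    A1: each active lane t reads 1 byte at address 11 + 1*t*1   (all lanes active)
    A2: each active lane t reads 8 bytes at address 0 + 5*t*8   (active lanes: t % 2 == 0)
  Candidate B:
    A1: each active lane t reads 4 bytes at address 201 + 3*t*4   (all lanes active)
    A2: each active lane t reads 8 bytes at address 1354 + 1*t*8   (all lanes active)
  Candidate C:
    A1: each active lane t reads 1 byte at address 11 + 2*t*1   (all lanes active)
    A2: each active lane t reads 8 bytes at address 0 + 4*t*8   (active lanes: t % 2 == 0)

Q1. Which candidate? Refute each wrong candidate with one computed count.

B: A1 gives 7 transactions, not 1
C: A1 gives 2 transactions, not 1
A: all counts match (1,8)

Answer: A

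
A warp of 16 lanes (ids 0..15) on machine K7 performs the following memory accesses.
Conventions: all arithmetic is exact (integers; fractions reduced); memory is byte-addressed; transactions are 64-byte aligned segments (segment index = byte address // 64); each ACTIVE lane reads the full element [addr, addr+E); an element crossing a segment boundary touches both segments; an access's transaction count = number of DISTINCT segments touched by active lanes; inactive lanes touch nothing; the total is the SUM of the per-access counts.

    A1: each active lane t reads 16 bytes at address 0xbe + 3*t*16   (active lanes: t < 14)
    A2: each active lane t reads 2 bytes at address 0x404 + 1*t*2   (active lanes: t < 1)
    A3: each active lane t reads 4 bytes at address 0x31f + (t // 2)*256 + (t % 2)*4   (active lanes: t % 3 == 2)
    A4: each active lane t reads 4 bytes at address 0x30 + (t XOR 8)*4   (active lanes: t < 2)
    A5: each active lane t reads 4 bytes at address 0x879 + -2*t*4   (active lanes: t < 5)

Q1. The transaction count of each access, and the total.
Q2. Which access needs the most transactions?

A1: 11 transactions
A2: 1 transaction
A3: 5 transactions
A4: 1 transaction
A5: 1 transaction

Answer: 11,1,5,1,1; total 19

Answer: A1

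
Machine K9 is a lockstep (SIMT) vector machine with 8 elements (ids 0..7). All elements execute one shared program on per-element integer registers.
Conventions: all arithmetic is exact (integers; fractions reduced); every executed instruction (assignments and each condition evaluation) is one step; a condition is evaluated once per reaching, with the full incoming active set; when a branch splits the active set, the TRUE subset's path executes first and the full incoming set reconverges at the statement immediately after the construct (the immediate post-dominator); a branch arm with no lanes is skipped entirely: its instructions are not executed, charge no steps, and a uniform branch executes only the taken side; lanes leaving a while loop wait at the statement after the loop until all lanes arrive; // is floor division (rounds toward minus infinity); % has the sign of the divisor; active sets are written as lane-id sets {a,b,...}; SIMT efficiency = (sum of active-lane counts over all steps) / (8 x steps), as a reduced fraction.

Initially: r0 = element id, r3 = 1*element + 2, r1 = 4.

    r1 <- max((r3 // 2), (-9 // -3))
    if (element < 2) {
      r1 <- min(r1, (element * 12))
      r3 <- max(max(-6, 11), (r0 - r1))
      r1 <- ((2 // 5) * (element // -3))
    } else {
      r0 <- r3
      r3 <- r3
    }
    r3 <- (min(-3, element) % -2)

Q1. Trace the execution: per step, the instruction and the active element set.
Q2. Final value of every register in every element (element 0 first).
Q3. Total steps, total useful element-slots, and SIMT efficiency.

step 0: r1 <- max((r3 // 2), (-9 // -3)) {0,1,2,3,4,5,6,7}
step 1: eval (element < 2)           {0,1,2,3,4,5,6,7}
step 2: r1 <- min(r1, (element * 12)) {0,1}
step 3: r3 <- max(max(-6, 11), (r0 - r1)) {0,1}
step 4: r1 <- ((2 // 5) * (element // -3)) {0,1}
step 5: r0 <- r3                     {2,3,4,5,6,7}
step 6: r3 <- r3                     {2,3,4,5,6,7}
step 7: r3 <- (min(-3, element) % -2) {0,1,2,3,4,5,6,7}

Answer: 8 steps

r0: 0,1,4,5,6,7,8,9
r3: -1,-1,-1,-1,-1,-1,-1,-1
r1: 0,0,3,3,3,3,4,4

steps = 8; useful = 42; efficiency = 42/64 = 21/32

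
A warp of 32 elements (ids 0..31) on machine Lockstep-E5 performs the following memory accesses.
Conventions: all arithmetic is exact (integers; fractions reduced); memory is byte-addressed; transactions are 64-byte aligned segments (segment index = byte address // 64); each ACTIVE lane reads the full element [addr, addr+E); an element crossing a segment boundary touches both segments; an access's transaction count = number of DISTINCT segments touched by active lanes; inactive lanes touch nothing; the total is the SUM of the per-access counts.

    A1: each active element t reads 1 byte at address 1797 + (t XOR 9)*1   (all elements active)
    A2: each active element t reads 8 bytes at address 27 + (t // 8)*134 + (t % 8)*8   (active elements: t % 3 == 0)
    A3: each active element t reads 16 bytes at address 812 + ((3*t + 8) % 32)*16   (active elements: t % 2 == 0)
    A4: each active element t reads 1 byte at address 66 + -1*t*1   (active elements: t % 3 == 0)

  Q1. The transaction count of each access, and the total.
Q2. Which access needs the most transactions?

A1: 1 transaction
A2: 8 transactions
A3: 9 transactions
A4: 2 transactions

Answer: 1,8,9,2; total 20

Answer: A3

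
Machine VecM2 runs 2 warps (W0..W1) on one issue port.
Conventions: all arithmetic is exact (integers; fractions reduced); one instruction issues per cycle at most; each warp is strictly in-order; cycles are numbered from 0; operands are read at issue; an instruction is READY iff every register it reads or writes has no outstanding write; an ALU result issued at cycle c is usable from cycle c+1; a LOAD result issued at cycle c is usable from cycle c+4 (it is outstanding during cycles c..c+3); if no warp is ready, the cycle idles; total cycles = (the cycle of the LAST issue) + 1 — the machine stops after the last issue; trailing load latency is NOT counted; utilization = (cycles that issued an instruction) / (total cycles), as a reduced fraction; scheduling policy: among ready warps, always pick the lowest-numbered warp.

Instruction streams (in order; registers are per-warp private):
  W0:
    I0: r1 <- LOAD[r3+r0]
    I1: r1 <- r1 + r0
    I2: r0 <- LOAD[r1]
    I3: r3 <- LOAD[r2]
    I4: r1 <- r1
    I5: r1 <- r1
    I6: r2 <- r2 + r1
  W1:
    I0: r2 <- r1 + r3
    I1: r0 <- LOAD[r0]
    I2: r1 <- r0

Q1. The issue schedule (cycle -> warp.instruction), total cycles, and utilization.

cycle 0: W0.I0
cycle 1: W1.I0
cycle 2: W1.I1
cycle 3: idle
cycle 4: W0.I1
cycle 5: W0.I2
cycle 6: W0.I3
cycle 7: W0.I4
cycle 8: W0.I5
cycle 9: W0.I6
cycle 10: W1.I2

Answer: 11 cycles, utilization 10/11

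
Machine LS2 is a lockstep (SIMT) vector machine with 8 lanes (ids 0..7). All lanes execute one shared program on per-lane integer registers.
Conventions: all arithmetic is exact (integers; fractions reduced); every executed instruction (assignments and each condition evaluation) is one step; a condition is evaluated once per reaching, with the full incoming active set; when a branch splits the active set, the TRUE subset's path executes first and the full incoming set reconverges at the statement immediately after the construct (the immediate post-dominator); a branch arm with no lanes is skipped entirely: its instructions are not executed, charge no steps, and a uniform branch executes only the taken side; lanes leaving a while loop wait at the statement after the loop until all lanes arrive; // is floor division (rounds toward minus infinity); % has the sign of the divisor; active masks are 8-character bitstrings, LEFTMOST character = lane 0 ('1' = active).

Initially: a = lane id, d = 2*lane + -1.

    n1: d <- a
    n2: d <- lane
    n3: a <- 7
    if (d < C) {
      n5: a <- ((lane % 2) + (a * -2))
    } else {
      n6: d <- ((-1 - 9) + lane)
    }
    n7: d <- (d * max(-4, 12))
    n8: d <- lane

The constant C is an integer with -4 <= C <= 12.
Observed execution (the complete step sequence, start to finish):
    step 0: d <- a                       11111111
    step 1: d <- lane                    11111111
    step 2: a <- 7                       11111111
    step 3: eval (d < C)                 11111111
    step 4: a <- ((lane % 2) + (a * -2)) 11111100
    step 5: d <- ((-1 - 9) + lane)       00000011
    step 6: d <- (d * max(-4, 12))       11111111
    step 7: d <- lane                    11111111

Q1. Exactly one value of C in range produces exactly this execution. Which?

Answer: C = 6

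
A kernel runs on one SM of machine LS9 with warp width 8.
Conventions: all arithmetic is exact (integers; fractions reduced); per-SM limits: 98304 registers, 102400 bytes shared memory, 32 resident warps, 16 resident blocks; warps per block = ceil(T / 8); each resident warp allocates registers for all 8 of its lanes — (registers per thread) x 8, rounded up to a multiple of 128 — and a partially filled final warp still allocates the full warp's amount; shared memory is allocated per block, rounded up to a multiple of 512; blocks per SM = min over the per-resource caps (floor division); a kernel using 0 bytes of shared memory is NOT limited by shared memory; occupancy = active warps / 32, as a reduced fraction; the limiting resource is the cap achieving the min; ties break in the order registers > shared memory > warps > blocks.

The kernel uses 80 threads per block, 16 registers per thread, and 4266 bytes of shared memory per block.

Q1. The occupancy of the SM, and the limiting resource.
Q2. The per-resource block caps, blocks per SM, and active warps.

Answer: occupancy 15/16, limited by warps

registers: 76 blocks
shared memory: 22 blocks
warps: 3 blocks
blocks: 16 blocks

Answer: 3 blocks, 30 active warps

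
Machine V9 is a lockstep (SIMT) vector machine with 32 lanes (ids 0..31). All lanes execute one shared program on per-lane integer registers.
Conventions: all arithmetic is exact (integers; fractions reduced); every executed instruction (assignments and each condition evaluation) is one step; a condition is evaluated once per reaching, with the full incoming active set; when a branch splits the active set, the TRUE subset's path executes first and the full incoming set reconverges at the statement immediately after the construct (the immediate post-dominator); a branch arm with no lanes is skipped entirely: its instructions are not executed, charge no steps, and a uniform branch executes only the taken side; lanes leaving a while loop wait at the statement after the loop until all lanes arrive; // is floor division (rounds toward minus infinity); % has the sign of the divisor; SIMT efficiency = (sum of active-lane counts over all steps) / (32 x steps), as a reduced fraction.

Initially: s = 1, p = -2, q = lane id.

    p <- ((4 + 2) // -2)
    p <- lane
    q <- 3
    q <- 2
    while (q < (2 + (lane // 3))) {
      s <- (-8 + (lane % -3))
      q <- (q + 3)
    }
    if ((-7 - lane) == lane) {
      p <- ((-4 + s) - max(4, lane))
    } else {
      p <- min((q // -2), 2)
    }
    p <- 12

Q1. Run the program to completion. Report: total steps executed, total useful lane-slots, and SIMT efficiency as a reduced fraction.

Answer: 20 steps, 442 useful, 221/320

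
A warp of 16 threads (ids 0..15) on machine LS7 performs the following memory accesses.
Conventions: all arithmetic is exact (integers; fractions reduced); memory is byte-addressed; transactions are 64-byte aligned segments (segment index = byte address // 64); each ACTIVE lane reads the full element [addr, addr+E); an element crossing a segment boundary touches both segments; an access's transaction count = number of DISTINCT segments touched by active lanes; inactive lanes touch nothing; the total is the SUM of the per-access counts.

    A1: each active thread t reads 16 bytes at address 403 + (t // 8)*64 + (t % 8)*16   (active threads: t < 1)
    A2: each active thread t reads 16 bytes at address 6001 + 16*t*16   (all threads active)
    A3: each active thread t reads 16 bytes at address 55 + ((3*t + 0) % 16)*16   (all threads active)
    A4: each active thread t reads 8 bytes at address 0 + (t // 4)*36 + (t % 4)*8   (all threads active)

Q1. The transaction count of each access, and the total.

A1: 1 transaction
A2: 32 transactions
A3: 5 transactions
A4: 3 transactions

Answer: 1,32,5,3; total 41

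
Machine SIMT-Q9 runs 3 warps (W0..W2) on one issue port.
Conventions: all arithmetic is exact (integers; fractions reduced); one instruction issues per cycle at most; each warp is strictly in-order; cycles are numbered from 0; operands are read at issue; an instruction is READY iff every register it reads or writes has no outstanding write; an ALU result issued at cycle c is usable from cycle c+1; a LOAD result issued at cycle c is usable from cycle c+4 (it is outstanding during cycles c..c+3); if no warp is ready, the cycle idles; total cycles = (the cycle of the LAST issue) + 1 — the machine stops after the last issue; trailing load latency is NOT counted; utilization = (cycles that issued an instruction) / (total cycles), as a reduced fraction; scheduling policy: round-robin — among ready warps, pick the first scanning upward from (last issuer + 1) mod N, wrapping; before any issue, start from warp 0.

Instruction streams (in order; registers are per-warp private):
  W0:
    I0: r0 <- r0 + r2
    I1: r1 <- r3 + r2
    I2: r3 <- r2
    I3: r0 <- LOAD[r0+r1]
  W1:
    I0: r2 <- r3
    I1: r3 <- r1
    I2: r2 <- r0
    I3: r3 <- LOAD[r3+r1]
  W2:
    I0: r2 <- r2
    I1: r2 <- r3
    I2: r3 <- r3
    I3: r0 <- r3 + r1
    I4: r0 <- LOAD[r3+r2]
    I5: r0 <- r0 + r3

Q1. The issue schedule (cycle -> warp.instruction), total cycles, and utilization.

cycle 0: W0.I0
cycle 1: W1.I0
cycle 2: W2.I0
cycle 3: W0.I1
cycle 4: W1.I1
cycle 5: W2.I1
cycle 6: W0.I2
cycle 7: W1.I2
cycle 8: W2.I2
cycle 9: W0.I3
cycle 10: W1.I3
cycle 11: W2.I3
cycle 12: W2.I4
cycle 13: idle
cycle 14: idle
cycle 15: idle
cycle 16: W2.I5

Answer: 17 cycles, utilization 14/17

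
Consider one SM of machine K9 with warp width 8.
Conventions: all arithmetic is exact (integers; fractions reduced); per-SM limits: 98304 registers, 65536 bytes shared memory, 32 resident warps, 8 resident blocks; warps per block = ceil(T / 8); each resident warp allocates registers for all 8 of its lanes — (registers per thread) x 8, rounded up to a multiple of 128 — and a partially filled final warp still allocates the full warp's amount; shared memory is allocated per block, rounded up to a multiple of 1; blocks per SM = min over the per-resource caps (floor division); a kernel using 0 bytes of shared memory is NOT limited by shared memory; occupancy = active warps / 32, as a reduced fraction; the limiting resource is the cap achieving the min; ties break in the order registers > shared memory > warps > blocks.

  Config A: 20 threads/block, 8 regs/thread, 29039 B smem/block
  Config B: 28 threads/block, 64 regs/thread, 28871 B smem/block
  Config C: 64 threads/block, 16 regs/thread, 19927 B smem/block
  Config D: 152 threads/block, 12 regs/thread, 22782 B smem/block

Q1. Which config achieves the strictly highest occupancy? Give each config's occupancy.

occupancies: A 3/16, B 1/4, C 3/4, D 19/32

Answer: C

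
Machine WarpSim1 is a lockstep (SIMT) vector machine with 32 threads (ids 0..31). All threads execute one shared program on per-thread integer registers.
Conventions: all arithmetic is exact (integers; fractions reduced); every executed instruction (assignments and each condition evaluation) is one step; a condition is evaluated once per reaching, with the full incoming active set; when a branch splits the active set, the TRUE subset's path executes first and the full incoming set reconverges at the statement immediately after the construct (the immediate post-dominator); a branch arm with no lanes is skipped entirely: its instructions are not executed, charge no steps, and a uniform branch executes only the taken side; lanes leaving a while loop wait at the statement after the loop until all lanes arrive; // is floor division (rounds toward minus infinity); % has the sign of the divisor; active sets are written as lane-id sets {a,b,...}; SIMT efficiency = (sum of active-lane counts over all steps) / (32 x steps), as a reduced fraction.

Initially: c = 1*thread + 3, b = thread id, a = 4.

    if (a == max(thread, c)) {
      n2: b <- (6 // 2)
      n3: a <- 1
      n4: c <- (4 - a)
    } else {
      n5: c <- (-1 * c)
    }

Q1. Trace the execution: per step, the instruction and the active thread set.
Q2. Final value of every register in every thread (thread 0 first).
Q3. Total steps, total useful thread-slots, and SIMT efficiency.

step 0: eval (a == max(thread, c))   {0,1,2,3,4,5,6,7,8,9,10,11,12,13,14,15,16,17,18,19,20,21,22,23,24,25,26,27,28,29,30,31}
step 1: b <- (6 // 2)                {1}
step 2: a <- 1                       {1}
step 3: c <- (4 - a)                 {1}
step 4: c <- (-1 * c)                {0,2,3,4,5,6,7,8,9,10,11,12,13,14,15,16,17,18,19,20,21,22,23,24,25,26,27,28,29,30,31}

Answer: 5 steps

c: -3,3,-5,-6,-7,-8,-9,-10,-11,-12,-13,-14,-15,-16,-17,-18,-19,-20,-21,-22,-23,-24,-25,-26,-27,-28,-29,-30,-31,-32,-33,-34
b: 0,3,2,3,4,5,6,7,8,9,10,11,12,13,14,15,16,17,18,19,20,21,22,23,24,25,26,27,28,29,30,31
a: 4,1,4,4,4,4,4,4,4,4,4,4,4,4,4,4,4,4,4,4,4,4,4,4,4,4,4,4,4,4,4,4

steps = 5; useful = 66; efficiency = 66/160 = 33/80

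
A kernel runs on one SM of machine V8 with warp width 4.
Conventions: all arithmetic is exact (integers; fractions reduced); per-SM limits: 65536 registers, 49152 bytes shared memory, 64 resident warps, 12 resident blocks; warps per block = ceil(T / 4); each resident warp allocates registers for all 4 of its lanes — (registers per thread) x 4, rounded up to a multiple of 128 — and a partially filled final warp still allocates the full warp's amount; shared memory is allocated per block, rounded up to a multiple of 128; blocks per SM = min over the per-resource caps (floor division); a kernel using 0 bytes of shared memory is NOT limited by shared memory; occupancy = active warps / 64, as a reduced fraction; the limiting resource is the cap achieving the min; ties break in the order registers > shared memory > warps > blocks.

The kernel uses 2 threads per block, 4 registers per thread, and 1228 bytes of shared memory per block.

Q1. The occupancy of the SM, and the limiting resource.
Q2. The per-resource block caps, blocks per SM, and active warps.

Answer: occupancy 3/16, limited by blocks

registers: 512 blocks
shared memory: 38 blocks
warps: 64 blocks
blocks: 12 blocks

Answer: 12 blocks, 12 active warps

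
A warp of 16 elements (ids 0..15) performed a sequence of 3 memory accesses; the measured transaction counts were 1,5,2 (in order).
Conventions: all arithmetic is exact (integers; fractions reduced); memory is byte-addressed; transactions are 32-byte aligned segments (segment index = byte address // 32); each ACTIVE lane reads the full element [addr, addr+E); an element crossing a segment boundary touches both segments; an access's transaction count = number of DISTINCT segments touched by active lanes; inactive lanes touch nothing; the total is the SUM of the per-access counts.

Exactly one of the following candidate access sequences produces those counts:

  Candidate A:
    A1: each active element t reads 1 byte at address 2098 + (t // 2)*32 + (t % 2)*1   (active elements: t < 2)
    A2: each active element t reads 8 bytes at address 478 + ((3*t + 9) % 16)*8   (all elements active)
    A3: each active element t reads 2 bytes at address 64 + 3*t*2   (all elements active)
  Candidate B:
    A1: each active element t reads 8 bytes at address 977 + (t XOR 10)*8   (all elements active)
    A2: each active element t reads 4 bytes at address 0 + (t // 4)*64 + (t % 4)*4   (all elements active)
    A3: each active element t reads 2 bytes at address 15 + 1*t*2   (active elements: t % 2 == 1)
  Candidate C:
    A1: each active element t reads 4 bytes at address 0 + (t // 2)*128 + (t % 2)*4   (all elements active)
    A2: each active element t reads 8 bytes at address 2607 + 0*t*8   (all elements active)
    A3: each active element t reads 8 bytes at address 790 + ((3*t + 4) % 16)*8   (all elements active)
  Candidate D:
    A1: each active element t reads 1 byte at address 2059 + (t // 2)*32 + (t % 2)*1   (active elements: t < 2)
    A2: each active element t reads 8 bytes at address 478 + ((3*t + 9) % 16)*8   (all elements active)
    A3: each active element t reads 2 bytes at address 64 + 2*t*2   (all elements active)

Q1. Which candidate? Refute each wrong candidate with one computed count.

A: A3 gives 3 transactions, not 2
B: A1 gives 5 transactions, not 1
C: A1 gives 8 transactions, not 1
D: all counts match (1,5,2)

Answer: D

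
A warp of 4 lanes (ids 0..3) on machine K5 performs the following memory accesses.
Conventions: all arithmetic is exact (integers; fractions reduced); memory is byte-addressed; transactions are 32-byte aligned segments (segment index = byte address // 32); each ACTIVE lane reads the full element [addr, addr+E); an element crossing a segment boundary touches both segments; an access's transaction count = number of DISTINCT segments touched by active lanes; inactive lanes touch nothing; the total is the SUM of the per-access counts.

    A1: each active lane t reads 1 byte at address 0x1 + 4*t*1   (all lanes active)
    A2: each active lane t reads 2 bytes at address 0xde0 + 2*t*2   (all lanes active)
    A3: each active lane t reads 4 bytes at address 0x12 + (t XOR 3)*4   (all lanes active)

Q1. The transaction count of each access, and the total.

A1: 1 transaction
A2: 1 transaction
A3: 2 transactions

Answer: 1,1,2; total 4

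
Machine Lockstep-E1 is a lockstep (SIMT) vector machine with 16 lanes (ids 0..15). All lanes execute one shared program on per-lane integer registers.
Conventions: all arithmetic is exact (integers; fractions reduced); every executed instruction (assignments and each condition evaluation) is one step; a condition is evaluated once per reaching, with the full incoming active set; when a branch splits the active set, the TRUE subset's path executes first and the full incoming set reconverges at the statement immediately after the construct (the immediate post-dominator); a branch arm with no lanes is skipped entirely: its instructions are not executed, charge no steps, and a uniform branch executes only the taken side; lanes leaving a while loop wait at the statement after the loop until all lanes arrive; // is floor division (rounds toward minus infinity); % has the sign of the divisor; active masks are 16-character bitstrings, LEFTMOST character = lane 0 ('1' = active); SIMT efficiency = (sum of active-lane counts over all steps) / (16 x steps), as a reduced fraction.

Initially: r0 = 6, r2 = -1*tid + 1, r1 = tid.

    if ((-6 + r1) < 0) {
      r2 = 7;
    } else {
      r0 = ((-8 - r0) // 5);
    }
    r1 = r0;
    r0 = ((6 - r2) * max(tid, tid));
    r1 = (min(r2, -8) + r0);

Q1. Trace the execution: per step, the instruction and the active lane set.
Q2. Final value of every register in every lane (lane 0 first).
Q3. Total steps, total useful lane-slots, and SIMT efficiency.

step 0: eval ((-6 + r1) < 0)         1111111111111111
step 1: r2 <- 7                      1111110000000000
step 2: r0 <- ((-8 - r0) // 5)       0000001111111111
step 3: r1 <- r0                     1111111111111111
step 4: r0 <- ((6 - r2) * max(tid, tid)) 1111111111111111
step 5: r1 <- (min(r2, -8) + r0)     1111111111111111

Answer: 6 steps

r0: 0,-1,-2,-3,-4,-5,66,84,104,126,150,176,204,234,266,300
r2: 7,7,7,7,7,7,-5,-6,-7,-8,-9,-10,-11,-12,-13,-14
r1: -8,-9,-10,-11,-12,-13,58,76,96,118,141,166,193,222,253,286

steps = 6; useful = 80; efficiency = 80/96 = 5/6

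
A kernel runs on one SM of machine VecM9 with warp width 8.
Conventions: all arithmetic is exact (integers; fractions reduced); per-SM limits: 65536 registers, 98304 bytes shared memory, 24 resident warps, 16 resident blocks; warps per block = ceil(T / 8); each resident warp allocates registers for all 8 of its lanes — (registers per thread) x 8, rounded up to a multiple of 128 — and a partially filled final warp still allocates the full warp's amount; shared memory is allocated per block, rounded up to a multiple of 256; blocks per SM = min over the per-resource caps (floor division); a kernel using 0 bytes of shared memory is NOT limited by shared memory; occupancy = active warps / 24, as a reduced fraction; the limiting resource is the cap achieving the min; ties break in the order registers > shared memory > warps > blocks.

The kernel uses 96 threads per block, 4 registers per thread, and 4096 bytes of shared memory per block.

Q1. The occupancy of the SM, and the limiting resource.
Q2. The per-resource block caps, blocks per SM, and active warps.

Answer: occupancy 1, limited by warps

registers: 42 blocks
shared memory: 24 blocks
warps: 2 blocks
blocks: 16 blocks

Answer: 2 blocks, 24 active warps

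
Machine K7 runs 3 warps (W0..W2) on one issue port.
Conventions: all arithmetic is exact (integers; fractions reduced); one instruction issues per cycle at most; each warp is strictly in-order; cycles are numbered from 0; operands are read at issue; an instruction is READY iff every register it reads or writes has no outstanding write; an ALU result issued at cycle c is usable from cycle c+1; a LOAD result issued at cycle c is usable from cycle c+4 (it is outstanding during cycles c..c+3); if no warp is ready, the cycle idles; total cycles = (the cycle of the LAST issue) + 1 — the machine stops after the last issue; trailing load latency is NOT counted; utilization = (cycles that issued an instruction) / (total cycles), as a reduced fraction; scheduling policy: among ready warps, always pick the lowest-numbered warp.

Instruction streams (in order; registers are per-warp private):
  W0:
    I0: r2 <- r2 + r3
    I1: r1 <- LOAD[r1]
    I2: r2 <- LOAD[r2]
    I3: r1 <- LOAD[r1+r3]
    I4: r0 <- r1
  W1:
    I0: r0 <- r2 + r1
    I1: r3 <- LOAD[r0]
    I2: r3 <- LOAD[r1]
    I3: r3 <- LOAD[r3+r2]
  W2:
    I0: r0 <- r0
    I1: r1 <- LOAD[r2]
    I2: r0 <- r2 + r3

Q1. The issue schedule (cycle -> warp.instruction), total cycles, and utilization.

cycle 0: W0.I0
cycle 1: W0.I1
cycle 2: W0.I2
cycle 3: W1.I0
cycle 4: W1.I1
cycle 5: W0.I3
cycle 6: W2.I0
cycle 7: W2.I1
cycle 8: W1.I2
cycle 9: W0.I4
cycle 10: W2.I2
cycle 11: idle
cycle 12: W1.I3

Answer: 13 cycles, utilization 12/13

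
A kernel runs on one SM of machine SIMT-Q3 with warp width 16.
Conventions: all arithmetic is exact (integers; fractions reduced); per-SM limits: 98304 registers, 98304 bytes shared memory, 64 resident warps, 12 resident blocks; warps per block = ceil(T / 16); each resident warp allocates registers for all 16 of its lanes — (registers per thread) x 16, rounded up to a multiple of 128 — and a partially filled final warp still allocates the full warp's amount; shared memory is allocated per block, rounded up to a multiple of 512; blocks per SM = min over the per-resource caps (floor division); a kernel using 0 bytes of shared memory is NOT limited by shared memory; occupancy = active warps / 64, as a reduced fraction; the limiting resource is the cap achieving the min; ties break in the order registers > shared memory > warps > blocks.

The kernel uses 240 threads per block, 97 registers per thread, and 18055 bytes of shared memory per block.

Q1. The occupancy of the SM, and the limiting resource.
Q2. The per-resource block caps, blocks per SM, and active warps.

Answer: occupancy 45/64, limited by registers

registers: 3 blocks
shared memory: 5 blocks
warps: 4 blocks
blocks: 12 blocks

Answer: 3 blocks, 45 active warps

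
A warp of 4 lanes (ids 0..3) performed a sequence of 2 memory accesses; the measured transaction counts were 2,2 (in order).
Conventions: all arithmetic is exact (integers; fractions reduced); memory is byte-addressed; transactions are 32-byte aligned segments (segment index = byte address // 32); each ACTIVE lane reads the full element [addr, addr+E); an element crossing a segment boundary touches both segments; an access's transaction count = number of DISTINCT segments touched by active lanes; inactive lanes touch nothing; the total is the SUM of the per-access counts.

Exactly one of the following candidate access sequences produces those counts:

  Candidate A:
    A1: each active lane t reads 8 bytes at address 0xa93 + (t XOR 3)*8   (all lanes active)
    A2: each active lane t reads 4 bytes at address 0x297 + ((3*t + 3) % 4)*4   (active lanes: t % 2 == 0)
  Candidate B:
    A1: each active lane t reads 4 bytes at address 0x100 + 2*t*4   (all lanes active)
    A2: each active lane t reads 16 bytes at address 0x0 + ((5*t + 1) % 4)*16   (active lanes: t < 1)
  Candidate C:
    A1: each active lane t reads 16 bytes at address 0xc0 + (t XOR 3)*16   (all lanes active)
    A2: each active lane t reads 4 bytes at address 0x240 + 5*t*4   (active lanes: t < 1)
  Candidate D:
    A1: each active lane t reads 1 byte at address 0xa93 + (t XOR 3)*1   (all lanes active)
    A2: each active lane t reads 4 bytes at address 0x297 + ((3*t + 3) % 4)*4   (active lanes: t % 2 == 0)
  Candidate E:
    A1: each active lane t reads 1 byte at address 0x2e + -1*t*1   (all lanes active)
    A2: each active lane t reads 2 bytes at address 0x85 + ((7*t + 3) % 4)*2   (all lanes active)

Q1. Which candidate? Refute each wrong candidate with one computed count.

B: A1 gives 1 transaction, not 2
C: A2 gives 1 transaction, not 2
D: A1 gives 1 transaction, not 2
E: A1 gives 1 transaction, not 2
A: all counts match (2,2)

Answer: A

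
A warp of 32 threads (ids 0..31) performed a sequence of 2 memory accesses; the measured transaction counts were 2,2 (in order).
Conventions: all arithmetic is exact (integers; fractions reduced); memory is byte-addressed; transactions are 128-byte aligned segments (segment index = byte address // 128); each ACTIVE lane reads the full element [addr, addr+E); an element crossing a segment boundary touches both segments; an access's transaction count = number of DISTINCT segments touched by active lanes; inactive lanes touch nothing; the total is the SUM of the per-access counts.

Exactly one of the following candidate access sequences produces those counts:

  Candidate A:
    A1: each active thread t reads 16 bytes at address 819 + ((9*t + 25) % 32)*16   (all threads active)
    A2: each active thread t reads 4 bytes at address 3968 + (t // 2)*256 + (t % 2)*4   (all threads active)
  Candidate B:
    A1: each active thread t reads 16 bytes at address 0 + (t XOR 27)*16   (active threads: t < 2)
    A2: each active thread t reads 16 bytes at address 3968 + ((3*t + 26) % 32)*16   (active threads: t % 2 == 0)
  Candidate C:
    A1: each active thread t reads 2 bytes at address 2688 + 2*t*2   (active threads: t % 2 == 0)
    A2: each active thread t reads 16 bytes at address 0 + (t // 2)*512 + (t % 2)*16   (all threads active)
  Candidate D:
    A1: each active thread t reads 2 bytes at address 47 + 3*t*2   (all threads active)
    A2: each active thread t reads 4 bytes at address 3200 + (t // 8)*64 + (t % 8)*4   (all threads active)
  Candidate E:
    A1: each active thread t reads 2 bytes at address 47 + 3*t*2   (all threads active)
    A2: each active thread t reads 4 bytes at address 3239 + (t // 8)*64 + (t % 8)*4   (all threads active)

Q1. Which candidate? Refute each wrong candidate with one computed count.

A: A1 gives 5 transactions, not 2
B: A1 gives 1 transaction, not 2
C: A1 gives 1 transaction, not 2
E: A2 gives 3 transactions, not 2
D: all counts match (2,2)

Answer: D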